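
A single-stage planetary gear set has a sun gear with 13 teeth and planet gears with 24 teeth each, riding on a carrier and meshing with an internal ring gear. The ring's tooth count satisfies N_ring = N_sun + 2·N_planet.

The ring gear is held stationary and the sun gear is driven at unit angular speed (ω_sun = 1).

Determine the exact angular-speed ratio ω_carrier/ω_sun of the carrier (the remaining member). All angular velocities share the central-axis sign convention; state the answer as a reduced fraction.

N_ring = 13 + 2·24 = 61
13(ω_s−ω_c) = −61(ω_r−ω_c),  ω_r=0, ω_s=1
13(1−ω_c) = −61(0−ω_c)  ⇒  74ω_c = 13  ⇒  ω_c = 13/74
ω_c/ω_s = 13/74

13/74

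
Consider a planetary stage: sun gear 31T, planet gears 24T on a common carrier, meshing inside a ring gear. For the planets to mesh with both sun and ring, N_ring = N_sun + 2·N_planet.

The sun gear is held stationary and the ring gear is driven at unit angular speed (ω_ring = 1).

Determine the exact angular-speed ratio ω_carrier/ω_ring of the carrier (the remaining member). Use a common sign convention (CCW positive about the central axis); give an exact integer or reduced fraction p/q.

N_ring = 31 + 2·24 = 79
31(ω_s−ω_c) = −79(ω_r−ω_c),  ω_s=0, ω_r=1
31(0−ω_c) = −79(1−ω_c)  ⇒  110ω_c = 79  ⇒  ω_c = 79/110
ω_c/ω_r = 79/110

79/110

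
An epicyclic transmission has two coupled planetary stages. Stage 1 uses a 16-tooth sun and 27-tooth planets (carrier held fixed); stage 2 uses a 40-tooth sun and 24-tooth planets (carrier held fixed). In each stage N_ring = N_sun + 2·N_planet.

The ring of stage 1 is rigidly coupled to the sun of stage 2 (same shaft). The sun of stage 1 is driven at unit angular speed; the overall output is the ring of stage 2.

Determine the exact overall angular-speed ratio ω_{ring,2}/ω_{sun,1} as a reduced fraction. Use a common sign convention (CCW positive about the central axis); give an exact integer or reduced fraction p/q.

Stage 1: N_ring = 16 + 2·27 = 70
Stage 1: 16(ω_s−ω_c) = −70(ω_r−ω_c),  ω_c=0, ω_s=1
Stage 1: ω_r = 0 − (16/70)(1−0) = -8/35
  ⇒ ω_r¹/ω_s¹ = -8/35
Stage 2: N_ring = 40 + 2·24 = 88
Stage 2: 40(ω_s−ω_c) = −88(ω_r−ω_c),  ω_c=0, ω_s=1
Stage 2: ω_r = 0 − (40/88)(1−0) = -5/11
  ⇒ ω_r²/ω_s² = -5/11
Coupling ω_s² = ω_r¹ ⇒ overall = -8/35 × -5/11 = 8/77

8/77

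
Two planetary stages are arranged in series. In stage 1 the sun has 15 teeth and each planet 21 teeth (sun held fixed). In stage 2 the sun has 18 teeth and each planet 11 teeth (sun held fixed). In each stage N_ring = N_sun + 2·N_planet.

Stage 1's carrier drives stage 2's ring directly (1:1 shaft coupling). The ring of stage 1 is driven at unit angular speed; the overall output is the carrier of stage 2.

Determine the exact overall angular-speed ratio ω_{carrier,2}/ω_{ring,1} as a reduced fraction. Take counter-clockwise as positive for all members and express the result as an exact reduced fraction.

Stage 1: N_ring = 15 + 2·21 = 57
Stage 1: 15(ω_s−ω_c) = −57(ω_r−ω_c),  ω_s=0, ω_r=1
Stage 1: 15(0−ω_c) = −57(1−ω_c)  ⇒  72ω_c = 57  ⇒  ω_c = 19/24
  ⇒ ω_c¹/ω_r¹ = 19/24
Stage 2: N_ring = 18 + 2·11 = 40
Stage 2: 18(ω_s−ω_c) = −40(ω_r−ω_c),  ω_s=0, ω_r=1
Stage 2: 18(0−ω_c) = −40(1−ω_c)  ⇒  58ω_c = 40  ⇒  ω_c = 20/29
  ⇒ ω_c²/ω_r² = 20/29
Coupling ω_r² = ω_c¹ ⇒ overall = 19/24 × 20/29 = 95/174

95/174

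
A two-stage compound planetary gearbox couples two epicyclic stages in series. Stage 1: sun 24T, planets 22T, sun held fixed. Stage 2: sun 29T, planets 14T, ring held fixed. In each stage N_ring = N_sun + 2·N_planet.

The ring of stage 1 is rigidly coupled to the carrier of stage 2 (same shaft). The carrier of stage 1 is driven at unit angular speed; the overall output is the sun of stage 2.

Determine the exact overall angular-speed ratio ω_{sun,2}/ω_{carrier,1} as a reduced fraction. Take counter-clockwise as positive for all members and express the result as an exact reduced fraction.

1978/493

Stage 1: N_ring = 24 + 2·22 = 68
Stage 1: 24(ω_s−ω_c) = −68(ω_r−ω_c),  ω_s=0, ω_c=1
Stage 1: ω_r = 1 − (24/68)(0−1) = 23/17
  ⇒ ω_r¹/ω_c¹ = 23/17
Stage 2: N_ring = 29 + 2·14 = 57
Stage 2: 29(ω_s−ω_c) = −57(ω_r−ω_c),  ω_r=0, ω_c=1
Stage 2: ω_s = 1 − (57/29)(0−1) = 86/29
  ⇒ ω_s²/ω_c² = 86/29
Coupling ω_c² = ω_r¹ ⇒ overall = 23/17 × 86/29 = 1978/493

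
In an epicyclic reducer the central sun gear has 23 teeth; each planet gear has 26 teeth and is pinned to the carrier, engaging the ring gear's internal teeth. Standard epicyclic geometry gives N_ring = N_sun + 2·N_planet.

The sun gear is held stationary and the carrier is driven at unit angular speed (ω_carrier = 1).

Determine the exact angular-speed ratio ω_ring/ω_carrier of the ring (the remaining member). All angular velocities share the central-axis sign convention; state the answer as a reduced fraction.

N_ring = 23 + 2·26 = 75
23(ω_s−ω_c) = −75(ω_r−ω_c),  ω_s=0, ω_c=1
ω_r = 1 − (23/75)(0−1) = 98/75
ω_r/ω_c = 98/75

98/75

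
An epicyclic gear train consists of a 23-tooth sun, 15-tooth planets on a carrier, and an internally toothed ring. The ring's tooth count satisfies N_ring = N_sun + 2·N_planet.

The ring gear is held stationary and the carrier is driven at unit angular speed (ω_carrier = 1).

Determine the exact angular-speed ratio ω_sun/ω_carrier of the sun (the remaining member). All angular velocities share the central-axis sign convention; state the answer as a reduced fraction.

N_ring = 23 + 2·15 = 53
23(ω_s−ω_c) = −53(ω_r−ω_c),  ω_r=0, ω_c=1
ω_s = 1 − (53/23)(0−1) = 76/23
ω_s/ω_c = 76/23

76/23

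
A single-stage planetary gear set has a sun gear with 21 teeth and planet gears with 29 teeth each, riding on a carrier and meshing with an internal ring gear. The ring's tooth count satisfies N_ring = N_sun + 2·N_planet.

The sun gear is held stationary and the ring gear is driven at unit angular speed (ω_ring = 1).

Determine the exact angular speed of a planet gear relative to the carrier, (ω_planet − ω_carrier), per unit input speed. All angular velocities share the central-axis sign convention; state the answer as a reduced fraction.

1659/2900

N_ring = 21 + 2·29 = 79
21(ω_s−ω_c) = −79(ω_r−ω_c),  ω_s=0, ω_r=1
21(0−ω_c) = −79(1−ω_c)  ⇒  100ω_c = 79  ⇒  ω_c = 79/100
sun–planet: 21·(0−79/100) = −29·(ω_p−ω_c)  ⇒  ω_p−ω_c = −(21/29)·(-79/100) = 1659/2900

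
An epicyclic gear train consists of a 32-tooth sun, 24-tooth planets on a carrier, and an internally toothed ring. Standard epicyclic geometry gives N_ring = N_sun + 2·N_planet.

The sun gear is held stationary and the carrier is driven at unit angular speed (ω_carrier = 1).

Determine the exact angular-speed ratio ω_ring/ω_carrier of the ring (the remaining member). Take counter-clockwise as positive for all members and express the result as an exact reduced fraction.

N_ring = 32 + 2·24 = 80
32(ω_s−ω_c) = −80(ω_r−ω_c),  ω_s=0, ω_c=1
ω_r = 1 − (32/80)(0−1) = 7/5
ω_r/ω_c = 7/5

7/5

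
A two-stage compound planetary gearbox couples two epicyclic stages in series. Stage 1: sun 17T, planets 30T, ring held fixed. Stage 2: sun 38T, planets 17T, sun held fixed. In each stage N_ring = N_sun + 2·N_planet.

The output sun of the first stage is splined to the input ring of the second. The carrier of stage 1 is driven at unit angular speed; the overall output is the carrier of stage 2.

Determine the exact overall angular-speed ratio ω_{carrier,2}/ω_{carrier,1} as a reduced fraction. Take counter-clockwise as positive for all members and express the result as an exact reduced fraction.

3384/935

Stage 1: N_ring = 17 + 2·30 = 77
Stage 1: 17(ω_s−ω_c) = −77(ω_r−ω_c),  ω_r=0, ω_c=1
Stage 1: ω_s = 1 − (77/17)(0−1) = 94/17
  ⇒ ω_s¹/ω_c¹ = 94/17
Stage 2: N_ring = 38 + 2·17 = 72
Stage 2: 38(ω_s−ω_c) = −72(ω_r−ω_c),  ω_s=0, ω_r=1
Stage 2: 38(0−ω_c) = −72(1−ω_c)  ⇒  110ω_c = 72  ⇒  ω_c = 36/55
  ⇒ ω_c²/ω_r² = 36/55
Coupling ω_r² = ω_s¹ ⇒ overall = 94/17 × 36/55 = 3384/935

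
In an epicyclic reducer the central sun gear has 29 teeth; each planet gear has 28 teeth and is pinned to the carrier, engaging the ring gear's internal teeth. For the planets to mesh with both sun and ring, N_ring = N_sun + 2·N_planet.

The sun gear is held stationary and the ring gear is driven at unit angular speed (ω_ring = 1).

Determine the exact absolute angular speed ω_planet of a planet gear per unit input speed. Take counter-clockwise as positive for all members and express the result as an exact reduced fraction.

N_ring = 29 + 2·28 = 85
29(ω_s−ω_c) = −85(ω_r−ω_c),  ω_s=0, ω_r=1
29(0−ω_c) = −85(1−ω_c)  ⇒  114ω_c = 85  ⇒  ω_c = 85/114
sun–planet: 29·(0−85/114) = −28·(ω_p−ω_c)  ⇒  ω_p−ω_c = −(29/28)·(-85/114) = 2465/3192
ω_p = 85/114 + 2465/3192 = 85/56

85/56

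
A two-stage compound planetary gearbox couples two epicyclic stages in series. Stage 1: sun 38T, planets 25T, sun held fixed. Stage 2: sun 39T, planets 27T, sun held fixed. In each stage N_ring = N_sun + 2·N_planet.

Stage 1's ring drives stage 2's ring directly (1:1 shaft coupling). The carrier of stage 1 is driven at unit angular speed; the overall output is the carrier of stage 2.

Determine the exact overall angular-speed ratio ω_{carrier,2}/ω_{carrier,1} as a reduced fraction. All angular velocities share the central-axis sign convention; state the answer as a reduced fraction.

1953/1936

Stage 1: N_ring = 38 + 2·25 = 88
Stage 1: 38(ω_s−ω_c) = −88(ω_r−ω_c),  ω_s=0, ω_c=1
Stage 1: ω_r = 1 − (38/88)(0−1) = 63/44
  ⇒ ω_r¹/ω_c¹ = 63/44
Stage 2: N_ring = 39 + 2·27 = 93
Stage 2: 39(ω_s−ω_c) = −93(ω_r−ω_c),  ω_s=0, ω_r=1
Stage 2: 39(0−ω_c) = −93(1−ω_c)  ⇒  132ω_c = 93  ⇒  ω_c = 31/44
  ⇒ ω_c²/ω_r² = 31/44
Coupling ω_r² = ω_r¹ ⇒ overall = 63/44 × 31/44 = 1953/1936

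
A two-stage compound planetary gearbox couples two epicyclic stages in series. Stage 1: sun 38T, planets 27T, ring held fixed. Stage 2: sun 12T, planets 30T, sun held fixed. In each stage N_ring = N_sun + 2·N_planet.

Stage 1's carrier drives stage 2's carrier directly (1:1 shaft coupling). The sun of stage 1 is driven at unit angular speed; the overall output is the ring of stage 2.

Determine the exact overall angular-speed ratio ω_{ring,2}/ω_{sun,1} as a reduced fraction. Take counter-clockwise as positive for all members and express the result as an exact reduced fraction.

Stage 1: N_ring = 38 + 2·27 = 92
Stage 1: 38(ω_s−ω_c) = −92(ω_r−ω_c),  ω_r=0, ω_s=1
Stage 1: 38(1−ω_c) = −92(0−ω_c)  ⇒  130ω_c = 38  ⇒  ω_c = 19/65
  ⇒ ω_c¹/ω_s¹ = 19/65
Stage 2: N_ring = 12 + 2·30 = 72
Stage 2: 12(ω_s−ω_c) = −72(ω_r−ω_c),  ω_s=0, ω_c=1
Stage 2: ω_r = 1 − (12/72)(0−1) = 7/6
  ⇒ ω_r²/ω_c² = 7/6
Coupling ω_c² = ω_c¹ ⇒ overall = 19/65 × 7/6 = 133/390

133/390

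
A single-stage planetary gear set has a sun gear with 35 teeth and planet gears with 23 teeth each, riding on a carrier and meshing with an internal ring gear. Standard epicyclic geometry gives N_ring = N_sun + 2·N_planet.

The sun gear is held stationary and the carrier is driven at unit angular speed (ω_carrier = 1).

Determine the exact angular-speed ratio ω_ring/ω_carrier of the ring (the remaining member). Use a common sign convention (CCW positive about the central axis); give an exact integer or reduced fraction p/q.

N_ring = 35 + 2·23 = 81
35(ω_s−ω_c) = −81(ω_r−ω_c),  ω_s=0, ω_c=1
ω_r = 1 − (35/81)(0−1) = 116/81
ω_r/ω_c = 116/81

116/81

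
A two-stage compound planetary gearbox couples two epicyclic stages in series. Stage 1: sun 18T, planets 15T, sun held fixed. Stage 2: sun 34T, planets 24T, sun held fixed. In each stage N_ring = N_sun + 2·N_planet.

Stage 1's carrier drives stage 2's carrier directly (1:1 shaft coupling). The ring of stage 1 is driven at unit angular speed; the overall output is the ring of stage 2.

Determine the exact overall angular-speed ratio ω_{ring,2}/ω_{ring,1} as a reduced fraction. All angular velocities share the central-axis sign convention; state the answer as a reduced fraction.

464/451

Stage 1: N_ring = 18 + 2·15 = 48
Stage 1: 18(ω_s−ω_c) = −48(ω_r−ω_c),  ω_s=0, ω_r=1
Stage 1: 18(0−ω_c) = −48(1−ω_c)  ⇒  66ω_c = 48  ⇒  ω_c = 8/11
  ⇒ ω_c¹/ω_r¹ = 8/11
Stage 2: N_ring = 34 + 2·24 = 82
Stage 2: 34(ω_s−ω_c) = −82(ω_r−ω_c),  ω_s=0, ω_c=1
Stage 2: ω_r = 1 − (34/82)(0−1) = 58/41
  ⇒ ω_r²/ω_c² = 58/41
Coupling ω_c² = ω_c¹ ⇒ overall = 8/11 × 58/41 = 464/451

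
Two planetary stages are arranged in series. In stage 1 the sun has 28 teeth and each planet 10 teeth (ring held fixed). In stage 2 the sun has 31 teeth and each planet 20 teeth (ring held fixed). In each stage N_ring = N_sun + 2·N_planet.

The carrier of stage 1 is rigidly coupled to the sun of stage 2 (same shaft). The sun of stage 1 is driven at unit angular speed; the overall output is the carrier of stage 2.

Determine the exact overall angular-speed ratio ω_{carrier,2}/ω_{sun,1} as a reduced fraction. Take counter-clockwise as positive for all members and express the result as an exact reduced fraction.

Stage 1: N_ring = 28 + 2·10 = 48
Stage 1: 28(ω_s−ω_c) = −48(ω_r−ω_c),  ω_r=0, ω_s=1
Stage 1: 28(1−ω_c) = −48(0−ω_c)  ⇒  76ω_c = 28  ⇒  ω_c = 7/19
  ⇒ ω_c¹/ω_s¹ = 7/19
Stage 2: N_ring = 31 + 2·20 = 71
Stage 2: 31(ω_s−ω_c) = −71(ω_r−ω_c),  ω_r=0, ω_s=1
Stage 2: 31(1−ω_c) = −71(0−ω_c)  ⇒  102ω_c = 31  ⇒  ω_c = 31/102
  ⇒ ω_c²/ω_s² = 31/102
Coupling ω_s² = ω_c¹ ⇒ overall = 7/19 × 31/102 = 217/1938

217/1938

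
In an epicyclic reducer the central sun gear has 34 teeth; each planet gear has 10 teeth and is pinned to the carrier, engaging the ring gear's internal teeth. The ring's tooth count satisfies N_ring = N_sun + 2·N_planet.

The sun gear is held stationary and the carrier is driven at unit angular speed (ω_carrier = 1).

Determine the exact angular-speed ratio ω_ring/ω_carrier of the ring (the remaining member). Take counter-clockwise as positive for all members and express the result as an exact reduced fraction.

N_ring = 34 + 2·10 = 54
34(ω_s−ω_c) = −54(ω_r−ω_c),  ω_s=0, ω_c=1
ω_r = 1 − (34/54)(0−1) = 44/27
ω_r/ω_c = 44/27

44/27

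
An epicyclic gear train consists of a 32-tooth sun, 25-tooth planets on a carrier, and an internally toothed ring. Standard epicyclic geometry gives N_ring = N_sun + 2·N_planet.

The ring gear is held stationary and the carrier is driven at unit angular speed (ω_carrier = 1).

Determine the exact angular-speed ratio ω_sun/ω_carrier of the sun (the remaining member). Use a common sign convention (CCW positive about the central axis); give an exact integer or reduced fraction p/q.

57/16

N_ring = 32 + 2·25 = 82
32(ω_s−ω_c) = −82(ω_r−ω_c),  ω_r=0, ω_c=1
ω_s = 1 − (82/32)(0−1) = 57/16
ω_s/ω_c = 57/16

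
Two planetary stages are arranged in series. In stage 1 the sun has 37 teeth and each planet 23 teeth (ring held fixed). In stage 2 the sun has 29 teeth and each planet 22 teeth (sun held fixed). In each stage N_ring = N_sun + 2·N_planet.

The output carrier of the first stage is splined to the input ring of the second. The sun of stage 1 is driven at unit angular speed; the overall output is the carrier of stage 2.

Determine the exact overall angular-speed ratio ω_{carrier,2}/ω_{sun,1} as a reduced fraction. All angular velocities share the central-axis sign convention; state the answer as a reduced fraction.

2701/12240

Stage 1: N_ring = 37 + 2·23 = 83
Stage 1: 37(ω_s−ω_c) = −83(ω_r−ω_c),  ω_r=0, ω_s=1
Stage 1: 37(1−ω_c) = −83(0−ω_c)  ⇒  120ω_c = 37  ⇒  ω_c = 37/120
  ⇒ ω_c¹/ω_s¹ = 37/120
Stage 2: N_ring = 29 + 2·22 = 73
Stage 2: 29(ω_s−ω_c) = −73(ω_r−ω_c),  ω_s=0, ω_r=1
Stage 2: 29(0−ω_c) = −73(1−ω_c)  ⇒  102ω_c = 73  ⇒  ω_c = 73/102
  ⇒ ω_c²/ω_r² = 73/102
Coupling ω_r² = ω_c¹ ⇒ overall = 37/120 × 73/102 = 2701/12240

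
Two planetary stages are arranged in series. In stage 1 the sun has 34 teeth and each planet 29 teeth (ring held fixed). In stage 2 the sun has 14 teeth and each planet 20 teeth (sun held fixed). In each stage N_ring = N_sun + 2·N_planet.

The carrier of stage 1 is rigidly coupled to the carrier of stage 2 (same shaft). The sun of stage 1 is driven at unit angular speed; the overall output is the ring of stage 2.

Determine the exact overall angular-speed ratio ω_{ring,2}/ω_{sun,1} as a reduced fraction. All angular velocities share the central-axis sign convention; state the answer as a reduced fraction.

Stage 1: N_ring = 34 + 2·29 = 92
Stage 1: 34(ω_s−ω_c) = −92(ω_r−ω_c),  ω_r=0, ω_s=1
Stage 1: 34(1−ω_c) = −92(0−ω_c)  ⇒  126ω_c = 34  ⇒  ω_c = 17/63
  ⇒ ω_c¹/ω_s¹ = 17/63
Stage 2: N_ring = 14 + 2·20 = 54
Stage 2: 14(ω_s−ω_c) = −54(ω_r−ω_c),  ω_s=0, ω_c=1
Stage 2: ω_r = 1 − (14/54)(0−1) = 34/27
  ⇒ ω_r²/ω_c² = 34/27
Coupling ω_c² = ω_c¹ ⇒ overall = 17/63 × 34/27 = 578/1701

578/1701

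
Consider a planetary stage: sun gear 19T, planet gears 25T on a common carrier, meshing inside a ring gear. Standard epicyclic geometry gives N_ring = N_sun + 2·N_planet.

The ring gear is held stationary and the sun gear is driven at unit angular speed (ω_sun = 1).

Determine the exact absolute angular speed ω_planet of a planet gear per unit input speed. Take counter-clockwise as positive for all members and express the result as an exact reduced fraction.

-19/50

N_ring = 19 + 2·25 = 69
19(ω_s−ω_c) = −69(ω_r−ω_c),  ω_r=0, ω_s=1
19(1−ω_c) = −69(0−ω_c)  ⇒  88ω_c = 19  ⇒  ω_c = 19/88
sun–planet: 19·(1−19/88) = −25·(ω_p−ω_c)  ⇒  ω_p−ω_c = −(19/25)·(69/88) = -1311/2200
ω_p = 19/88 − 1311/2200 = -19/50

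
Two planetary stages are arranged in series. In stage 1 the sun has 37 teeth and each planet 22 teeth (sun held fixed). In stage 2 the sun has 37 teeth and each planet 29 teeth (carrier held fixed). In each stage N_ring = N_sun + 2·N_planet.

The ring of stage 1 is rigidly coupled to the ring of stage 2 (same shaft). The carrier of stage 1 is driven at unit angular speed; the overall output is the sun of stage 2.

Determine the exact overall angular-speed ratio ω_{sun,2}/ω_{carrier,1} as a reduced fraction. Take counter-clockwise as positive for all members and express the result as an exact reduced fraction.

Stage 1: N_ring = 37 + 2·22 = 81
Stage 1: 37(ω_s−ω_c) = −81(ω_r−ω_c),  ω_s=0, ω_c=1
Stage 1: ω_r = 1 − (37/81)(0−1) = 118/81
  ⇒ ω_r¹/ω_c¹ = 118/81
Stage 2: N_ring = 37 + 2·29 = 95
Stage 2: 37(ω_s−ω_c) = −95(ω_r−ω_c),  ω_c=0, ω_r=1
Stage 2: ω_s = 0 − (95/37)(1−0) = -95/37
  ⇒ ω_s²/ω_r² = -95/37
Coupling ω_r² = ω_r¹ ⇒ overall = 118/81 × -95/37 = -11210/2997

-11210/2997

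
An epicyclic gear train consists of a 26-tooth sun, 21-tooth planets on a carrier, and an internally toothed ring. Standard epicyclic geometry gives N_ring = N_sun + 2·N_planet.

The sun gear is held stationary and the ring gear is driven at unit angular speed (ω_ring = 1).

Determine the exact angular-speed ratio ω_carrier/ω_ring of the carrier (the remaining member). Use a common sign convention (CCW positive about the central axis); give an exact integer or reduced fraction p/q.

N_ring = 26 + 2·21 = 68
26(ω_s−ω_c) = −68(ω_r−ω_c),  ω_s=0, ω_r=1
26(0−ω_c) = −68(1−ω_c)  ⇒  94ω_c = 68  ⇒  ω_c = 34/47
ω_c/ω_r = 34/47

34/47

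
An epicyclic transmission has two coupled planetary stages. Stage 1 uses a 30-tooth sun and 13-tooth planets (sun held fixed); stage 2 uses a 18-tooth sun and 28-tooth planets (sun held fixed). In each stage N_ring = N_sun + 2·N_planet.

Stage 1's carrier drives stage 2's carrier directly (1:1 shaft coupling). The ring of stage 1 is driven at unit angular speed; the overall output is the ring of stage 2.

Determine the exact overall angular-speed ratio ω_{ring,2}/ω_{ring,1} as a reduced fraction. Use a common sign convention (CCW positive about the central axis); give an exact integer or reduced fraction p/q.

Stage 1: N_ring = 30 + 2·13 = 56
Stage 1: 30(ω_s−ω_c) = −56(ω_r−ω_c),  ω_s=0, ω_r=1
Stage 1: 30(0−ω_c) = −56(1−ω_c)  ⇒  86ω_c = 56  ⇒  ω_c = 28/43
  ⇒ ω_c¹/ω_r¹ = 28/43
Stage 2: N_ring = 18 + 2·28 = 74
Stage 2: 18(ω_s−ω_c) = −74(ω_r−ω_c),  ω_s=0, ω_c=1
Stage 2: ω_r = 1 − (18/74)(0−1) = 46/37
  ⇒ ω_r²/ω_c² = 46/37
Coupling ω_c² = ω_c¹ ⇒ overall = 28/43 × 46/37 = 1288/1591

1288/1591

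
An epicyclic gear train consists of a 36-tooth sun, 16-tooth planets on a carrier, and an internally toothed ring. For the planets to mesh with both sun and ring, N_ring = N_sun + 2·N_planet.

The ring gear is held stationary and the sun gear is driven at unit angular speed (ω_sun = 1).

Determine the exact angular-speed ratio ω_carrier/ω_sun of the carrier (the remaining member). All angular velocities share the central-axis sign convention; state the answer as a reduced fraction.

N_ring = 36 + 2·16 = 68
36(ω_s−ω_c) = −68(ω_r−ω_c),  ω_r=0, ω_s=1
36(1−ω_c) = −68(0−ω_c)  ⇒  104ω_c = 36  ⇒  ω_c = 9/26
ω_c/ω_s = 9/26

9/26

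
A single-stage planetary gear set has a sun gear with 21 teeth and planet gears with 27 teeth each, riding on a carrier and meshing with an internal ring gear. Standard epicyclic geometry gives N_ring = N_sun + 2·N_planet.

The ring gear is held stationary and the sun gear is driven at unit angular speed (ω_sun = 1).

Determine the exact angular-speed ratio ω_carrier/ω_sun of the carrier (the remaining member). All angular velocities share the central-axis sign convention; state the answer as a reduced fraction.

N_ring = 21 + 2·27 = 75
21(ω_s−ω_c) = −75(ω_r−ω_c),  ω_r=0, ω_s=1
21(1−ω_c) = −75(0−ω_c)  ⇒  96ω_c = 21  ⇒  ω_c = 7/32
ω_c/ω_s = 7/32

7/32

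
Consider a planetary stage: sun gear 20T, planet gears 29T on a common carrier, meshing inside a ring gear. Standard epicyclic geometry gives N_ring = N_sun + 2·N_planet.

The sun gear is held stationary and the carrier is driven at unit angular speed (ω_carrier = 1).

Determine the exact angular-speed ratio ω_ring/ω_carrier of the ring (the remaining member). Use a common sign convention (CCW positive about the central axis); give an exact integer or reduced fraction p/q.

49/39

N_ring = 20 + 2·29 = 78
20(ω_s−ω_c) = −78(ω_r−ω_c),  ω_s=0, ω_c=1
ω_r = 1 − (20/78)(0−1) = 49/39
ω_r/ω_c = 49/39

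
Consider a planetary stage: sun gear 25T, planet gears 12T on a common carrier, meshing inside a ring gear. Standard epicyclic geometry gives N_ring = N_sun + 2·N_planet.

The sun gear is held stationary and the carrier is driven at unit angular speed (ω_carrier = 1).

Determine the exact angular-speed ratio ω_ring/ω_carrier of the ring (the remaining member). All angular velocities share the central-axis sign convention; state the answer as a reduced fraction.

N_ring = 25 + 2·12 = 49
25(ω_s−ω_c) = −49(ω_r−ω_c),  ω_s=0, ω_c=1
ω_r = 1 − (25/49)(0−1) = 74/49
ω_r/ω_c = 74/49

74/49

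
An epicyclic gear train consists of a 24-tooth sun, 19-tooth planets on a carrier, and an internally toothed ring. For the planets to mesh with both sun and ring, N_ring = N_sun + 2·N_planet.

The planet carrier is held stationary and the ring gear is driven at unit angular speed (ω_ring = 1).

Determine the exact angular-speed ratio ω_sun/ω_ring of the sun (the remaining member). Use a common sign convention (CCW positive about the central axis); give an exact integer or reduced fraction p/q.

N_ring = 24 + 2·19 = 62
24(ω_s−ω_c) = −62(ω_r−ω_c),  ω_c=0, ω_r=1
ω_s = 0 − (62/24)(1−0) = -31/12
ω_s/ω_r = -31/12

-31/12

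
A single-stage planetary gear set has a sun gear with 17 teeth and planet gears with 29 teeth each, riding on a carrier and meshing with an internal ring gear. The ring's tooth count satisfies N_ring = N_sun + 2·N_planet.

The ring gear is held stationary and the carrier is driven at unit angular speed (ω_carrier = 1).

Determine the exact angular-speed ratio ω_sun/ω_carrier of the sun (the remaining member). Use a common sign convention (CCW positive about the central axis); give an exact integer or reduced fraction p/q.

92/17

N_ring = 17 + 2·29 = 75
17(ω_s−ω_c) = −75(ω_r−ω_c),  ω_r=0, ω_c=1
ω_s = 1 − (75/17)(0−1) = 92/17
ω_s/ω_c = 92/17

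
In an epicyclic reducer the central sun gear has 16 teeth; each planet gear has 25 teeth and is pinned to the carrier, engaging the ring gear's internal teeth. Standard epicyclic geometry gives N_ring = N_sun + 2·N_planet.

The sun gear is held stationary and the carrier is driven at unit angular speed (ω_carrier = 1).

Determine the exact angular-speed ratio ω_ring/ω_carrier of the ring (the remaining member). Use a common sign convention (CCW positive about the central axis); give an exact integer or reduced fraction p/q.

N_ring = 16 + 2·25 = 66
16(ω_s−ω_c) = −66(ω_r−ω_c),  ω_s=0, ω_c=1
ω_r = 1 − (16/66)(0−1) = 41/33
ω_r/ω_c = 41/33

41/33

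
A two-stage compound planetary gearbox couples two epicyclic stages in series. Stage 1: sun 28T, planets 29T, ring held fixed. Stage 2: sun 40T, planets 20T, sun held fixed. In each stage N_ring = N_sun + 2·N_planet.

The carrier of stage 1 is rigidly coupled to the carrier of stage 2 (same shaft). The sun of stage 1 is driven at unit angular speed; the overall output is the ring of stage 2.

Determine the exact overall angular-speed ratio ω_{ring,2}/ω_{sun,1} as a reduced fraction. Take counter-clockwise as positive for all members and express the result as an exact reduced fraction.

7/19

Stage 1: N_ring = 28 + 2·29 = 86
Stage 1: 28(ω_s−ω_c) = −86(ω_r−ω_c),  ω_r=0, ω_s=1
Stage 1: 28(1−ω_c) = −86(0−ω_c)  ⇒  114ω_c = 28  ⇒  ω_c = 14/57
  ⇒ ω_c¹/ω_s¹ = 14/57
Stage 2: N_ring = 40 + 2·20 = 80
Stage 2: 40(ω_s−ω_c) = −80(ω_r−ω_c),  ω_s=0, ω_c=1
Stage 2: ω_r = 1 − (40/80)(0−1) = 3/2
  ⇒ ω_r²/ω_c² = 3/2
Coupling ω_c² = ω_c¹ ⇒ overall = 14/57 × 3/2 = 7/19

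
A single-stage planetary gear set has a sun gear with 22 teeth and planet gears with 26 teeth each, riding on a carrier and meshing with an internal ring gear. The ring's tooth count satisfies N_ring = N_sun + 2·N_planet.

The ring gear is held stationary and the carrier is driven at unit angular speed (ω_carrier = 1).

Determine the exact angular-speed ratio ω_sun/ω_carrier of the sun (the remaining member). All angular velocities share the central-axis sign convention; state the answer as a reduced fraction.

N_ring = 22 + 2·26 = 74
22(ω_s−ω_c) = −74(ω_r−ω_c),  ω_r=0, ω_c=1
ω_s = 1 − (74/22)(0−1) = 48/11
ω_s/ω_c = 48/11

48/11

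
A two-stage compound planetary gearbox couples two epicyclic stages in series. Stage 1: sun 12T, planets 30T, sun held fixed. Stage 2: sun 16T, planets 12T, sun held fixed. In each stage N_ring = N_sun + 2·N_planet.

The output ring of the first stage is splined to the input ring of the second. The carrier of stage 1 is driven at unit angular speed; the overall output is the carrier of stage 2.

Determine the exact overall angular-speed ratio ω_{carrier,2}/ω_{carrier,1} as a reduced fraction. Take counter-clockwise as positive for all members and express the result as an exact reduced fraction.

Stage 1: N_ring = 12 + 2·30 = 72
Stage 1: 12(ω_s−ω_c) = −72(ω_r−ω_c),  ω_s=0, ω_c=1
Stage 1: ω_r = 1 − (12/72)(0−1) = 7/6
  ⇒ ω_r¹/ω_c¹ = 7/6
Stage 2: N_ring = 16 + 2·12 = 40
Stage 2: 16(ω_s−ω_c) = −40(ω_r−ω_c),  ω_s=0, ω_r=1
Stage 2: 16(0−ω_c) = −40(1−ω_c)  ⇒  56ω_c = 40  ⇒  ω_c = 5/7
  ⇒ ω_c²/ω_r² = 5/7
Coupling ω_r² = ω_r¹ ⇒ overall = 7/6 × 5/7 = 5/6

5/6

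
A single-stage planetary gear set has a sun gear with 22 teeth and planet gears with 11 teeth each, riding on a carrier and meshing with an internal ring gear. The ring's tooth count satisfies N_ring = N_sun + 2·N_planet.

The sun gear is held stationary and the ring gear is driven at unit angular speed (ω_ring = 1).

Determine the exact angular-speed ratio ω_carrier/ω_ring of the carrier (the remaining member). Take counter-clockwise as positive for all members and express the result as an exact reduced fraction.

N_ring = 22 + 2·11 = 44
22(ω_s−ω_c) = −44(ω_r−ω_c),  ω_s=0, ω_r=1
22(0−ω_c) = −44(1−ω_c)  ⇒  66ω_c = 44  ⇒  ω_c = 2/3
ω_c/ω_r = 2/3

2/3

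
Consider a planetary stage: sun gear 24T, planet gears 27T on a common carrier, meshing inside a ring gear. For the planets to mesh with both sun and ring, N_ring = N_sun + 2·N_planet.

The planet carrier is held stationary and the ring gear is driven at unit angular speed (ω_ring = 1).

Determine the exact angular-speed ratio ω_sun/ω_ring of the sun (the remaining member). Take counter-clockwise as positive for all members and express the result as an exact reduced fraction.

-13/4

N_ring = 24 + 2·27 = 78
24(ω_s−ω_c) = −78(ω_r−ω_c),  ω_c=0, ω_r=1
ω_s = 0 − (78/24)(1−0) = -13/4
ω_s/ω_r = -13/4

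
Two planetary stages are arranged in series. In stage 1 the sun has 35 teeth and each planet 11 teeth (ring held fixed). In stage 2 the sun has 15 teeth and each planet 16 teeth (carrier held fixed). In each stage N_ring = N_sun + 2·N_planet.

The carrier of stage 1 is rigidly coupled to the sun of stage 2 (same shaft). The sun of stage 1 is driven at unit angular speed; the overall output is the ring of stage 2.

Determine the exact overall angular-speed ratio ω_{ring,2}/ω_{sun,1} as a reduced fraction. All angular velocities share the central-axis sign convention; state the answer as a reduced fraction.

-525/4324

Stage 1: N_ring = 35 + 2·11 = 57
Stage 1: 35(ω_s−ω_c) = −57(ω_r−ω_c),  ω_r=0, ω_s=1
Stage 1: 35(1−ω_c) = −57(0−ω_c)  ⇒  92ω_c = 35  ⇒  ω_c = 35/92
  ⇒ ω_c¹/ω_s¹ = 35/92
Stage 2: N_ring = 15 + 2·16 = 47
Stage 2: 15(ω_s−ω_c) = −47(ω_r−ω_c),  ω_c=0, ω_s=1
Stage 2: ω_r = 0 − (15/47)(1−0) = -15/47
  ⇒ ω_r²/ω_s² = -15/47
Coupling ω_s² = ω_c¹ ⇒ overall = 35/92 × -15/47 = -525/4324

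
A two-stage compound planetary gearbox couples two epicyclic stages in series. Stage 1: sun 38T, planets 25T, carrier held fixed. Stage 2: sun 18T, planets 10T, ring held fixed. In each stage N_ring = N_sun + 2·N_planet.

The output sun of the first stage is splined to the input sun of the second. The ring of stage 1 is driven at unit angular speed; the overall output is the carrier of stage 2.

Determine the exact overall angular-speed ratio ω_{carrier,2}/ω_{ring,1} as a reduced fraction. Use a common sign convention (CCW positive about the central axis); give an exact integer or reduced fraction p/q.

Stage 1: N_ring = 38 + 2·25 = 88
Stage 1: 38(ω_s−ω_c) = −88(ω_r−ω_c),  ω_c=0, ω_r=1
Stage 1: ω_s = 0 − (88/38)(1−0) = -44/19
  ⇒ ω_s¹/ω_r¹ = -44/19
Stage 2: N_ring = 18 + 2·10 = 38
Stage 2: 18(ω_s−ω_c) = −38(ω_r−ω_c),  ω_r=0, ω_s=1
Stage 2: 18(1−ω_c) = −38(0−ω_c)  ⇒  56ω_c = 18  ⇒  ω_c = 9/28
  ⇒ ω_c²/ω_s² = 9/28
Coupling ω_s² = ω_s¹ ⇒ overall = -44/19 × 9/28 = -99/133

-99/133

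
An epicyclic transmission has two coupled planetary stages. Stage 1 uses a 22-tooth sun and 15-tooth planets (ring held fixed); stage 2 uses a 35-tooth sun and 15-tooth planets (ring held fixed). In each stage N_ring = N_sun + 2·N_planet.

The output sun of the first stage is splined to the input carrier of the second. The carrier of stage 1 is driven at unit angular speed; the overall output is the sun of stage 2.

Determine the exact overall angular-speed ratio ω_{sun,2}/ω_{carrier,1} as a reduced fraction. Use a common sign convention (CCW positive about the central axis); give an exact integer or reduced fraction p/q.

Stage 1: N_ring = 22 + 2·15 = 52
Stage 1: 22(ω_s−ω_c) = −52(ω_r−ω_c),  ω_r=0, ω_c=1
Stage 1: ω_s = 1 − (52/22)(0−1) = 37/11
  ⇒ ω_s¹/ω_c¹ = 37/11
Stage 2: N_ring = 35 + 2·15 = 65
Stage 2: 35(ω_s−ω_c) = −65(ω_r−ω_c),  ω_r=0, ω_c=1
Stage 2: ω_s = 1 − (65/35)(0−1) = 20/7
  ⇒ ω_s²/ω_c² = 20/7
Coupling ω_c² = ω_s¹ ⇒ overall = 37/11 × 20/7 = 740/77

740/77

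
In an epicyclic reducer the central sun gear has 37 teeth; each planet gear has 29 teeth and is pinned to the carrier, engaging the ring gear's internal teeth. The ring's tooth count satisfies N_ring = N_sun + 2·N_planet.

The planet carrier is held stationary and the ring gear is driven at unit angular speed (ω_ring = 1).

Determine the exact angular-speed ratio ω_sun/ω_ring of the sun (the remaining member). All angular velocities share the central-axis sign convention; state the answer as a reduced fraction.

N_ring = 37 + 2·29 = 95
37(ω_s−ω_c) = −95(ω_r−ω_c),  ω_c=0, ω_r=1
ω_s = 0 − (95/37)(1−0) = -95/37
ω_s/ω_r = -95/37

-95/37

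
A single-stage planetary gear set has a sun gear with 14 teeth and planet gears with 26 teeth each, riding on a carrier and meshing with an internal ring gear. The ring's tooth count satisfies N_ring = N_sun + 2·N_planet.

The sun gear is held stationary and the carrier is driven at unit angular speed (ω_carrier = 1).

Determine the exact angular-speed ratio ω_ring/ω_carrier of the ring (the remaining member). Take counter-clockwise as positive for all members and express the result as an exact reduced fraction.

40/33

N_ring = 14 + 2·26 = 66
14(ω_s−ω_c) = −66(ω_r−ω_c),  ω_s=0, ω_c=1
ω_r = 1 − (14/66)(0−1) = 40/33
ω_r/ω_c = 40/33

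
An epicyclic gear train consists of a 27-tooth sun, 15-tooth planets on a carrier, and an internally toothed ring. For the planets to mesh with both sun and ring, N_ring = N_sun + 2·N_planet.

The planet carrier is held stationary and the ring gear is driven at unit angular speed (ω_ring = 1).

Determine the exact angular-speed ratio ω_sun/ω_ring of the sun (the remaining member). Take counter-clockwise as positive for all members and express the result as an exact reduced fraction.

N_ring = 27 + 2·15 = 57
27(ω_s−ω_c) = −57(ω_r−ω_c),  ω_c=0, ω_r=1
ω_s = 0 − (57/27)(1−0) = -19/9
ω_s/ω_r = -19/9

-19/9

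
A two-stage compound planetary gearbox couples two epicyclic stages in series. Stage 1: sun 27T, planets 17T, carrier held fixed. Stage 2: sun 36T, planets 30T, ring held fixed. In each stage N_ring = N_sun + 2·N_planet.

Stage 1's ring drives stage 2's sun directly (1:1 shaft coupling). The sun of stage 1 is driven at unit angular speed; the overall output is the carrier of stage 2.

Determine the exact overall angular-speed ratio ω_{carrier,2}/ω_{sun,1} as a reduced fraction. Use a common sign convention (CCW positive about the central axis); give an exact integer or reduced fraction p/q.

-81/671

Stage 1: N_ring = 27 + 2·17 = 61
Stage 1: 27(ω_s−ω_c) = −61(ω_r−ω_c),  ω_c=0, ω_s=1
Stage 1: ω_r = 0 − (27/61)(1−0) = -27/61
  ⇒ ω_r¹/ω_s¹ = -27/61
Stage 2: N_ring = 36 + 2·30 = 96
Stage 2: 36(ω_s−ω_c) = −96(ω_r−ω_c),  ω_r=0, ω_s=1
Stage 2: 36(1−ω_c) = −96(0−ω_c)  ⇒  132ω_c = 36  ⇒  ω_c = 3/11
  ⇒ ω_c²/ω_s² = 3/11
Coupling ω_s² = ω_r¹ ⇒ overall = -27/61 × 3/11 = -81/671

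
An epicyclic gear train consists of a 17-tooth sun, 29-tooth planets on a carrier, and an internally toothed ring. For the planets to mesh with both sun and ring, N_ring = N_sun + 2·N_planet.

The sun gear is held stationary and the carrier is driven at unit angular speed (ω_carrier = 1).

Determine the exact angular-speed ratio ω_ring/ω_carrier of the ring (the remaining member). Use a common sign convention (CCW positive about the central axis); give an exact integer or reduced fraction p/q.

92/75

N_ring = 17 + 2·29 = 75
17(ω_s−ω_c) = −75(ω_r−ω_c),  ω_s=0, ω_c=1
ω_r = 1 − (17/75)(0−1) = 92/75
ω_r/ω_c = 92/75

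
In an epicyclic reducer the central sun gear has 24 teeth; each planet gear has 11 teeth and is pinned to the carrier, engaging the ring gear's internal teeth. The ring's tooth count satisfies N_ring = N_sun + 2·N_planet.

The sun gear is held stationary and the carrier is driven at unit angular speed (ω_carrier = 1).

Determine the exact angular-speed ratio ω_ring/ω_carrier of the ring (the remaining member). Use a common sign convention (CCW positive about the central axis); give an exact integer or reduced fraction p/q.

35/23

N_ring = 24 + 2·11 = 46
24(ω_s−ω_c) = −46(ω_r−ω_c),  ω_s=0, ω_c=1
ω_r = 1 − (24/46)(0−1) = 35/23
ω_r/ω_c = 35/23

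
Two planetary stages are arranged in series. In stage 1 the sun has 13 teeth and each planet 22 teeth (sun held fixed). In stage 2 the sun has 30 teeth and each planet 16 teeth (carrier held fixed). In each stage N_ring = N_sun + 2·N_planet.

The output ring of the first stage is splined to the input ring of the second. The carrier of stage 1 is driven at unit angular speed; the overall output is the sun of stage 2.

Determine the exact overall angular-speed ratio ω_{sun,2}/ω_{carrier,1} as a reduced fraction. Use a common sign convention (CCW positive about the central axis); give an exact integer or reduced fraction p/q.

-434/171

Stage 1: N_ring = 13 + 2·22 = 57
Stage 1: 13(ω_s−ω_c) = −57(ω_r−ω_c),  ω_s=0, ω_c=1
Stage 1: ω_r = 1 − (13/57)(0−1) = 70/57
  ⇒ ω_r¹/ω_c¹ = 70/57
Stage 2: N_ring = 30 + 2·16 = 62
Stage 2: 30(ω_s−ω_c) = −62(ω_r−ω_c),  ω_c=0, ω_r=1
Stage 2: ω_s = 0 − (62/30)(1−0) = -31/15
  ⇒ ω_s²/ω_r² = -31/15
Coupling ω_r² = ω_r¹ ⇒ overall = 70/57 × -31/15 = -434/171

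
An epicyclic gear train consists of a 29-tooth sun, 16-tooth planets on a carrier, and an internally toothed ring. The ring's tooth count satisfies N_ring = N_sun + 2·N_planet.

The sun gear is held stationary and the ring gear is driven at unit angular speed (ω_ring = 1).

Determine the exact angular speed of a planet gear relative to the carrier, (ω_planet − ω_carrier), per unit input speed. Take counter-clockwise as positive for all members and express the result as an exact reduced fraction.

1769/1440

N_ring = 29 + 2·16 = 61
29(ω_s−ω_c) = −61(ω_r−ω_c),  ω_s=0, ω_r=1
29(0−ω_c) = −61(1−ω_c)  ⇒  90ω_c = 61  ⇒  ω_c = 61/90
sun–planet: 29·(0−61/90) = −16·(ω_p−ω_c)  ⇒  ω_p−ω_c = −(29/16)·(-61/90) = 1769/1440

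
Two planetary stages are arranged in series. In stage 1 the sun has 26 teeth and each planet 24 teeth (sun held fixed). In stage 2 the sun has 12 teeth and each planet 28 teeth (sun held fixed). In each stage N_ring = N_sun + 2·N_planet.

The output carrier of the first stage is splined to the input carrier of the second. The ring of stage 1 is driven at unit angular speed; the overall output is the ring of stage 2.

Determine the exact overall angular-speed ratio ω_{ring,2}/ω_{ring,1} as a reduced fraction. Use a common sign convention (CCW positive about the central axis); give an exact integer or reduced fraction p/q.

Stage 1: N_ring = 26 + 2·24 = 74
Stage 1: 26(ω_s−ω_c) = −74(ω_r−ω_c),  ω_s=0, ω_r=1
Stage 1: 26(0−ω_c) = −74(1−ω_c)  ⇒  100ω_c = 74  ⇒  ω_c = 37/50
  ⇒ ω_c¹/ω_r¹ = 37/50
Stage 2: N_ring = 12 + 2·28 = 68
Stage 2: 12(ω_s−ω_c) = −68(ω_r−ω_c),  ω_s=0, ω_c=1
Stage 2: ω_r = 1 − (12/68)(0−1) = 20/17
  ⇒ ω_r²/ω_c² = 20/17
Coupling ω_c² = ω_c¹ ⇒ overall = 37/50 × 20/17 = 74/85

74/85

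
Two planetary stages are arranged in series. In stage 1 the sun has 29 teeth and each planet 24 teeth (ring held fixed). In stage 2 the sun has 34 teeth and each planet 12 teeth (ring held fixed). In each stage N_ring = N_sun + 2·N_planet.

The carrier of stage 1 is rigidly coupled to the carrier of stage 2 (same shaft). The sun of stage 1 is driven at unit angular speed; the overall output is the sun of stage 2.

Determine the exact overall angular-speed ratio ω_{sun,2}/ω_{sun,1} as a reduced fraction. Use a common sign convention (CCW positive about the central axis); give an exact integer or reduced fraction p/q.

Stage 1: N_ring = 29 + 2·24 = 77
Stage 1: 29(ω_s−ω_c) = −77(ω_r−ω_c),  ω_r=0, ω_s=1
Stage 1: 29(1−ω_c) = −77(0−ω_c)  ⇒  106ω_c = 29  ⇒  ω_c = 29/106
  ⇒ ω_c¹/ω_s¹ = 29/106
Stage 2: N_ring = 34 + 2·12 = 58
Stage 2: 34(ω_s−ω_c) = −58(ω_r−ω_c),  ω_r=0, ω_c=1
Stage 2: ω_s = 1 − (58/34)(0−1) = 46/17
  ⇒ ω_s²/ω_c² = 46/17
Coupling ω_c² = ω_c¹ ⇒ overall = 29/106 × 46/17 = 667/901

667/901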